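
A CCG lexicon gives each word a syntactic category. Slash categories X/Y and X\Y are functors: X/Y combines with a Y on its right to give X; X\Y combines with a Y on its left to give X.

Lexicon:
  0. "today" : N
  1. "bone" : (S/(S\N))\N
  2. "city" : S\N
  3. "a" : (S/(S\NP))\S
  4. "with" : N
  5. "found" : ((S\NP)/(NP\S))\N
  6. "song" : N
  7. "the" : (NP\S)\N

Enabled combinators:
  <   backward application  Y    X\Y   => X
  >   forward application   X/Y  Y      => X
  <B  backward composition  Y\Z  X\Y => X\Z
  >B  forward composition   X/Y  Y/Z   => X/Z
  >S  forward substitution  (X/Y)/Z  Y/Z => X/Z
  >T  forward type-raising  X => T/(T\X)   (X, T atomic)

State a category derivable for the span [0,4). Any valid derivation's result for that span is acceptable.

[0,8] S   >
  [0,4] S/(S\NP)   <
    [0,3] S   >
      [0,2] S/(S\N)   <
        [0,1] "today" : N
        [1,2] "bone" : (S/(S\N))\N
      [2,3] "city" : S\N
    [3,4] "a" : (S/(S\NP))\S
  [4,8] S\NP   >
    [4,6] (S\NP)/(NP\S)   <
      [4,5] "with" : N
      [5,6] "found" : ((S\NP)/(NP\S))\N
    [6,8] NP\S   <
      [6,7] "song" : N
      [7,8] "the" : (NP\S)\N

S/(S\NP)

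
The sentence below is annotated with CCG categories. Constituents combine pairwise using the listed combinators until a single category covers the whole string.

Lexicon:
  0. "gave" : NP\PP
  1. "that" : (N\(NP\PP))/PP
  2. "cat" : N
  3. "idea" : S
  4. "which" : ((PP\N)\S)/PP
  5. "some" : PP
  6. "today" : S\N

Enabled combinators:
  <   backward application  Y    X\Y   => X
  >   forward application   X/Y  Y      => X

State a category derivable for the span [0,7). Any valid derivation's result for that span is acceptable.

S

[0,7] S   <
  [0,6] N   <
    [0,1] "gave" : NP\PP
    [1,6] N\(NP\PP)   >
      [1,2] "that" : (N\(NP\PP))/PP
      [2,6] PP   <
        [2,3] "cat" : N
        [3,6] PP\N   <
          [3,4] "idea" : S
          [4,6] (PP\N)\S   >
            [4,5] "which" : ((PP\N)\S)/PP
            [5,6] "some" : PP
  [6,7] "today" : S\N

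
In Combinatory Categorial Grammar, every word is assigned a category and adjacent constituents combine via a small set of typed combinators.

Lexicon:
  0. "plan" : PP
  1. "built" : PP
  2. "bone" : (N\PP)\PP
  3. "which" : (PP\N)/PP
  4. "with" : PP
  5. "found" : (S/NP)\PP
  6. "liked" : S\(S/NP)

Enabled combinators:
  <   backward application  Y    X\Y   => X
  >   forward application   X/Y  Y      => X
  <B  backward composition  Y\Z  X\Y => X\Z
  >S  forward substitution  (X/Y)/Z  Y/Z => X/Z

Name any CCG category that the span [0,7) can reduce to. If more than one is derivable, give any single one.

[0,7] S   <
  [0,6] S/NP   <
    [0,5] PP   <
      [0,3] N   <
        [0,1] "plan" : PP
        [1,3] N\PP   <
          [1,2] "built" : PP
          [2,3] "bone" : (N\PP)\PP
      [3,5] PP\N   >
        [3,4] "which" : (PP\N)/PP
        [4,5] "with" : PP
    [5,6] "found" : (S/NP)\PP
  [6,7] "liked" : S\(S/NP)

S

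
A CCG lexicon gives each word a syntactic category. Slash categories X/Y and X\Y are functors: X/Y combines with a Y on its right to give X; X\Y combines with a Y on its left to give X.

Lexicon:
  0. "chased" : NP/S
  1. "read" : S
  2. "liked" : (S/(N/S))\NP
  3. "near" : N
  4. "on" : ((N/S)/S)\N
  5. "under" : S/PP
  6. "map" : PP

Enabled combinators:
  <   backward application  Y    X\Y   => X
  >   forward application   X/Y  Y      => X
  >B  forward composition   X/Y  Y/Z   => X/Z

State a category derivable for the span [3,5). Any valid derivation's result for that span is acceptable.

(N/S)/S

[0,7] S   >
  [0,3] S/(N/S)   <
    [0,2] NP   >
      [0,1] "chased" : NP/S
      [1,2] "read" : S
    [2,3] "liked" : (S/(N/S))\NP
  [3,7] N/S   >
    [3,5] (N/S)/S   <
      [3,4] "near" : N
      [4,5] "on" : ((N/S)/S)\N
    [5,7] S   >
      [5,6] "under" : S/PP
      [6,7] "map" : PP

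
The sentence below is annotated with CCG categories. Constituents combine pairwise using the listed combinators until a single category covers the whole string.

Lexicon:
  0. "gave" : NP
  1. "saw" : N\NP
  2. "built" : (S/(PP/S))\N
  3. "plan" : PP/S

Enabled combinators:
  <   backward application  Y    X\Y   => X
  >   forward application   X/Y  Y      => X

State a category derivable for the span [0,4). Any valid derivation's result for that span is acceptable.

[0,4] S   >
  [0,3] S/(PP/S)   <
    [0,2] N   <
      [0,1] "gave" : NP
      [1,2] "saw" : N\NP
    [2,3] "built" : (S/(PP/S))\N
  [3,4] "plan" : PP/S

S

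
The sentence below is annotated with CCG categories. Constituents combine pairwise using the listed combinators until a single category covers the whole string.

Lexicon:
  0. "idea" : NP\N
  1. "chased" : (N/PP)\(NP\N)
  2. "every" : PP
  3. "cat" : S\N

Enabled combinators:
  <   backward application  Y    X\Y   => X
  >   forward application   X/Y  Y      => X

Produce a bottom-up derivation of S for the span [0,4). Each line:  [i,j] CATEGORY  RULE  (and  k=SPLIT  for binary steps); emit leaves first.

[0,1] NP\N  lex  "idea"
[1,2] (N/PP)\(NP\N)  lex  "chased"
[0,2] N/PP  <  k=1
[2,3] PP  lex  "every"
[0,3] N  >  k=2
[3,4] S\N  lex  "cat"
[0,4] S  <  k=3

[0,4] S   <
  [0,3] N   >
    [0,2] N/PP   <
      [0,1] "idea" : NP\N
      [1,2] "chased" : (N/PP)\(NP\N)
    [2,3] "every" : PP
  [3,4] "cat" : S\N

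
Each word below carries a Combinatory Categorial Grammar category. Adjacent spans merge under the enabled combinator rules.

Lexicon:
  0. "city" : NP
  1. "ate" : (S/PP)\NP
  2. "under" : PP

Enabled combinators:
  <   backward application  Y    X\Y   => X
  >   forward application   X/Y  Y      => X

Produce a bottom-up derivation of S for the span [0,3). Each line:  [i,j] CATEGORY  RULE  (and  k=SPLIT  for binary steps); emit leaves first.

[0,1] NP  lex  "city"
[1,2] (S/PP)\NP  lex  "ate"
[0,2] S/PP  <  k=1
[2,3] PP  lex  "under"
[0,3] S  >  k=2

[0,3] S   >
  [0,2] S/PP   <
    [0,1] "city" : NP
    [1,2] "ate" : (S/PP)\NP
  [2,3] "under" : PP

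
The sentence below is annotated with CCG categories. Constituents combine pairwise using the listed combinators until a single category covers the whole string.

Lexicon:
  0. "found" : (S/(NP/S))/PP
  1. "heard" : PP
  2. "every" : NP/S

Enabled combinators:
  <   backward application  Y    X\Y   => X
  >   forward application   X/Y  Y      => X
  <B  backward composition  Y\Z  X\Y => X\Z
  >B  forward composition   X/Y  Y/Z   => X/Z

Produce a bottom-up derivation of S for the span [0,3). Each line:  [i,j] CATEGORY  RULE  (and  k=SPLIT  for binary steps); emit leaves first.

[0,3] S   >
  [0,2] S/(NP/S)   >
    [0,1] "found" : (S/(NP/S))/PP
    [1,2] "heard" : PP
  [2,3] "every" : NP/S

[0,1] (S/(NP/S))/PP  lex  "found"
[1,2] PP  lex  "heard"
[0,2] S/(NP/S)  >  k=1
[2,3] NP/S  lex  "every"
[0,3] S  >  k=2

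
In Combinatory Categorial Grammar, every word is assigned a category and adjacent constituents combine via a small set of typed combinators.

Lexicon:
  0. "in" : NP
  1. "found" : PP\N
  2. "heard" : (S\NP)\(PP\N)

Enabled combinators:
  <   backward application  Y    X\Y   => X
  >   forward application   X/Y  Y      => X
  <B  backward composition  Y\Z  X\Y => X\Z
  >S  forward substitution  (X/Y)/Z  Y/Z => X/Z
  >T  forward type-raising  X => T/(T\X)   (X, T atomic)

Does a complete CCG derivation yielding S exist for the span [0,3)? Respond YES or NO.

YES

[0,3] S   >
  [0,1] S/(S\NP)   >T
    [0,1] "in" : NP
  [1,3] S\NP   <
    [1,2] "found" : PP\N
    [2,3] "heard" : (S\NP)\(PP\N)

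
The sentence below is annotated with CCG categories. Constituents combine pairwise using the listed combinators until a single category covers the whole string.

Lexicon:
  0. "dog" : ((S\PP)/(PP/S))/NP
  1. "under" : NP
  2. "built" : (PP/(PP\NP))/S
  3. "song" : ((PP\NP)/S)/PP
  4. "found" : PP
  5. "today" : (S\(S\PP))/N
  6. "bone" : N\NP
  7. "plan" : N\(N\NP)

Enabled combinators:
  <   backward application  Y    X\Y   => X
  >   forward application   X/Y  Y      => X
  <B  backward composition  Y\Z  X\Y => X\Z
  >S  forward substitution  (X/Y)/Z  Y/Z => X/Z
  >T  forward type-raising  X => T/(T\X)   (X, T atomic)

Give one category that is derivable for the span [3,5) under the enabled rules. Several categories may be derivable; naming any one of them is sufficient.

[0,8] S   <
  [0,5] S\PP   >
    [0,2] (S\PP)/(PP/S)   >
      [0,1] "dog" : ((S\PP)/(PP/S))/NP
      [1,2] "under" : NP
    [2,5] PP/S   >S
      [2,3] "built" : (PP/(PP\NP))/S
      [3,5] (PP\NP)/S   >
        [3,4] "song" : ((PP\NP)/S)/PP
        [4,5] "found" : PP
  [5,8] S\(S\PP)   >
    [5,6] "today" : (S\(S\PP))/N
    [6,8] N   <
      [6,7] "bone" : N\NP
      [7,8] "plan" : N\(N\NP)

(PP\NP)/S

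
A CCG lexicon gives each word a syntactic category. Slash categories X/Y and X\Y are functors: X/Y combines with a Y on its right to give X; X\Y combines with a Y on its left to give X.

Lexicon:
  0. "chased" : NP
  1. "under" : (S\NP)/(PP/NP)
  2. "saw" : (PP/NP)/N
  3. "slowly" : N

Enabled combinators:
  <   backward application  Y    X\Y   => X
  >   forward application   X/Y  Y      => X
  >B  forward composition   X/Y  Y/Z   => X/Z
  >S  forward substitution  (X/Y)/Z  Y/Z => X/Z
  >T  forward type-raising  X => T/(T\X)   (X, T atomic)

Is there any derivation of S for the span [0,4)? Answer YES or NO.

[0,4] S   <
  [0,1] "chased" : NP
  [1,4] S\NP   >
    [1,2] "under" : (S\NP)/(PP/NP)
    [2,4] PP/NP   >
      [2,3] "saw" : (PP/NP)/N
      [3,4] "slowly" : N

YES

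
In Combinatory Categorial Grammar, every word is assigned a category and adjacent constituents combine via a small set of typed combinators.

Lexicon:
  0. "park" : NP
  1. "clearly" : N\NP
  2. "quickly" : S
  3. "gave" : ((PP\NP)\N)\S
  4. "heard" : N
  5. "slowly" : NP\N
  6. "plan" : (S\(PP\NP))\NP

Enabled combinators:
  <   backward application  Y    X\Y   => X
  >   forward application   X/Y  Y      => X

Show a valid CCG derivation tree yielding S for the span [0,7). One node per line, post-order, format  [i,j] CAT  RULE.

[0,1] NP  lex  "park"
[1,2] N\NP  lex  "clearly"
[0,2] N  <  k=1
[2,3] S  lex  "quickly"
[3,4] ((PP\NP)\N)\S  lex  "gave"
[2,4] (PP\NP)\N  <  k=3
[0,4] PP\NP  <  k=2
[4,5] N  lex  "heard"
[5,6] NP\N  lex  "slowly"
[4,6] NP  <  k=5
[6,7] (S\(PP\NP))\NP  lex  "plan"
[4,7] S\(PP\NP)  <  k=6
[0,7] S  <  k=4

[0,7] S   <
  [0,4] PP\NP   <
    [0,2] N   <
      [0,1] "park" : NP
      [1,2] "clearly" : N\NP
    [2,4] (PP\NP)\N   <
      [2,3] "quickly" : S
      [3,4] "gave" : ((PP\NP)\N)\S
  [4,7] S\(PP\NP)   <
    [4,6] NP   <
      [4,5] "heard" : N
      [5,6] "slowly" : NP\N
    [6,7] "plan" : (S\(PP\NP))\NP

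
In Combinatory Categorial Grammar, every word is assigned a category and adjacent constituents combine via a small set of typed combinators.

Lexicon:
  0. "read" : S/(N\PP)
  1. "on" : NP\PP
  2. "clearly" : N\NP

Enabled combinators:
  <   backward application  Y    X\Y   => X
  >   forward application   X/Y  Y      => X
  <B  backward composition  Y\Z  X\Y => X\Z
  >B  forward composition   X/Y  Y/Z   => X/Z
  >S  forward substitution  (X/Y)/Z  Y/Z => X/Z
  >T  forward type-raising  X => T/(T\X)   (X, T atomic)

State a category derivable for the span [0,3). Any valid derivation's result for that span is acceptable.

S

[0,3] S   >
  [0,1] "read" : S/(N\PP)
  [1,3] N\PP   <B
    [1,2] "on" : NP\PP
    [2,3] "clearly" : N\NP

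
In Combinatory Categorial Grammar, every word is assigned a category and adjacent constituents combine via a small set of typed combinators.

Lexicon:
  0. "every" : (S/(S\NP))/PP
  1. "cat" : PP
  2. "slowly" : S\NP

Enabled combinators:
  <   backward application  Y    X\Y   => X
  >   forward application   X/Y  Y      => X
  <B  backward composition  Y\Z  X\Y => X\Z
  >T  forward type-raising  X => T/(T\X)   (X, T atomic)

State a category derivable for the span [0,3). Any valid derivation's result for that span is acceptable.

S

[0,3] S   >
  [0,2] S/(S\NP)   >
    [0,1] "every" : (S/(S\NP))/PP
    [1,2] "cat" : PP
  [2,3] "slowly" : S\NP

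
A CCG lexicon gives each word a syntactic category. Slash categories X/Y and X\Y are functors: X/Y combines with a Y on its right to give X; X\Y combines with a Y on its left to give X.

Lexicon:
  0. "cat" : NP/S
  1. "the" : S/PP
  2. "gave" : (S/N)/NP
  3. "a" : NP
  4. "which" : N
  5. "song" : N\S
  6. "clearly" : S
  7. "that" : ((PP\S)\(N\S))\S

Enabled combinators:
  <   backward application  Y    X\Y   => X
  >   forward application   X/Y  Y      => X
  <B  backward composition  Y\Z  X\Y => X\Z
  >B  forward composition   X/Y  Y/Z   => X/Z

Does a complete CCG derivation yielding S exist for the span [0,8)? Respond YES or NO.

NO

NP/S S/PP (S/N)/NP NP N N\S S ((PP\S)\(N\S))\S
CKY chart[0,8] = {NP}; S ∉ chart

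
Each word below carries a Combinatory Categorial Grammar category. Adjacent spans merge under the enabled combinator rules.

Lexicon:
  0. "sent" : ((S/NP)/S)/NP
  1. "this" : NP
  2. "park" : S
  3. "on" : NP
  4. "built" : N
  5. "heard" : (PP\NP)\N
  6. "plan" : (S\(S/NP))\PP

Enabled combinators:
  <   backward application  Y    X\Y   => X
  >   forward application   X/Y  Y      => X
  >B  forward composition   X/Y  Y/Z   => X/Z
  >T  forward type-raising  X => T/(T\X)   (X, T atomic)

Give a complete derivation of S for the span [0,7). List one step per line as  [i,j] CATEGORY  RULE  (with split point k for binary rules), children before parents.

[0,7] S   <
  [0,3] S/NP   >
    [0,2] (S/NP)/S   >
      [0,1] "sent" : ((S/NP)/S)/NP
      [1,2] "this" : NP
    [2,3] "park" : S
  [3,7] S\(S/NP)   <
    [3,6] PP   <
      [3,4] "on" : NP
      [4,6] PP\NP   <
        [4,5] "built" : N
        [5,6] "heard" : (PP\NP)\N
    [6,7] "plan" : (S\(S/NP))\PP

[0,1] ((S/NP)/S)/NP  lex  "sent"
[1,2] NP  lex  "this"
[0,2] (S/NP)/S  >  k=1
[2,3] S  lex  "park"
[0,3] S/NP  >  k=2
[3,4] NP  lex  "on"
[4,5] N  lex  "built"
[5,6] (PP\NP)\N  lex  "heard"
[4,6] PP\NP  <  k=5
[3,6] PP  <  k=4
[6,7] (S\(S/NP))\PP  lex  "plan"
[3,7] S\(S/NP)  <  k=6
[0,7] S  <  k=3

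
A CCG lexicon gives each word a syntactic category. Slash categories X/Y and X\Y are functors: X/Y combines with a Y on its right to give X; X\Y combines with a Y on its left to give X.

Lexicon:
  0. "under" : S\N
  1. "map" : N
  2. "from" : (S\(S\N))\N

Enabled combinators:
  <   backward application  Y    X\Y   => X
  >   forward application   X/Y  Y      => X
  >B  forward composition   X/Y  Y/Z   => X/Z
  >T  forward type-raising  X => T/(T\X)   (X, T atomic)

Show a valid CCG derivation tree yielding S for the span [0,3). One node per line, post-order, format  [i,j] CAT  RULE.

[0,3] S   <
  [0,1] "under" : S\N
  [1,3] S\(S\N)   <
    [1,2] "map" : N
    [2,3] "from" : (S\(S\N))\N

[0,1] S\N  lex  "under"
[1,2] N  lex  "map"
[2,3] (S\(S\N))\N  lex  "from"
[1,3] S\(S\N)  <  k=2
[0,3] S  <  k=1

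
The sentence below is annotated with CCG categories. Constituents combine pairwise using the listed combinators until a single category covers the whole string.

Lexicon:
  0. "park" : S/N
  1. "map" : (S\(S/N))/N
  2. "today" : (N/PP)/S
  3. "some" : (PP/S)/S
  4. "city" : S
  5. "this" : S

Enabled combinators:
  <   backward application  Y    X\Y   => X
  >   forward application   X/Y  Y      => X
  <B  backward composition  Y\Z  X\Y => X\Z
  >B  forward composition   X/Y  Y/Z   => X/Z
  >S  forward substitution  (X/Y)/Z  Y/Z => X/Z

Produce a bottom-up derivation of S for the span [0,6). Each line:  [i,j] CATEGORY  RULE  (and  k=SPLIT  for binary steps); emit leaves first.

[0,6] S   <
  [0,1] "park" : S/N
  [1,6] S\(S/N)   >
    [1,2] "map" : (S\(S/N))/N
    [2,6] N   >
      [2,5] N/S   >S
        [2,3] "today" : (N/PP)/S
        [3,5] PP/S   >
          [3,4] "some" : (PP/S)/S
          [4,5] "city" : S
      [5,6] "this" : S

[0,1] S/N  lex  "park"
[1,2] (S\(S/N))/N  lex  "map"
[2,3] (N/PP)/S  lex  "today"
[3,4] (PP/S)/S  lex  "some"
[4,5] S  lex  "city"
[3,5] PP/S  >  k=4
[2,5] N/S  >S  k=3
[5,6] S  lex  "this"
[2,6] N  >  k=5
[1,6] S\(S/N)  >  k=2
[0,6] S  <  k=1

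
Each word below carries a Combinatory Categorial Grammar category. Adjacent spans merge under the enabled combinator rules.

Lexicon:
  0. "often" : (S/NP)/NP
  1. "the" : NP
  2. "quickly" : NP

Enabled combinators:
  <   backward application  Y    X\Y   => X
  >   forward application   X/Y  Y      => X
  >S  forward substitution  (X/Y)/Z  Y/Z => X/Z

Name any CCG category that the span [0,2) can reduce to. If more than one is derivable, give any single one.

S/NP

[0,3] S   >
  [0,2] S/NP   >
    [0,1] "often" : (S/NP)/NP
    [1,2] "the" : NP
  [2,3] "quickly" : NP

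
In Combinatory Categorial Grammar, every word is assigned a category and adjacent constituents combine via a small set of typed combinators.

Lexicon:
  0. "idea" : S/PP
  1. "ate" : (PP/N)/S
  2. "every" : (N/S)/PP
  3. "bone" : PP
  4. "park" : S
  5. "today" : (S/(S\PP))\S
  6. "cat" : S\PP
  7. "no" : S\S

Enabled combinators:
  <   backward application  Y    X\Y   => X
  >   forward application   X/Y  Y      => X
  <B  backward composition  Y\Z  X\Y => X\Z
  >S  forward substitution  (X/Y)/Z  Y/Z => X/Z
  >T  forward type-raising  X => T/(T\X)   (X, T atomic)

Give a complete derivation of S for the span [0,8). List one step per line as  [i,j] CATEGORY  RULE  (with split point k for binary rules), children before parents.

[0,1] S/PP  lex  "idea"
[1,2] (PP/N)/S  lex  "ate"
[2,3] (N/S)/PP  lex  "every"
[3,4] PP  lex  "bone"
[2,4] N/S  >  k=3
[1,4] PP/S  >S  k=2
[4,5] S  lex  "park"
[5,6] (S/(S\PP))\S  lex  "today"
[4,6] S/(S\PP)  <  k=5
[6,7] S\PP  lex  "cat"
[7,8] S\S  lex  "no"
[6,8] S\PP  <B  k=7
[4,8] S  >  k=6
[1,8] PP  >  k=4
[0,8] S  >  k=1

[0,8] S   >
  [0,1] "idea" : S/PP
  [1,8] PP   >
    [1,4] PP/S   >S
      [1,2] "ate" : (PP/N)/S
      [2,4] N/S   >
        [2,3] "every" : (N/S)/PP
        [3,4] "bone" : PP
    [4,8] S   >
      [4,6] S/(S\PP)   <
        [4,5] "park" : S
        [5,6] "today" : (S/(S\PP))\S
      [6,8] S\PP   <B
        [6,7] "cat" : S\PP
        [7,8] "no" : S\S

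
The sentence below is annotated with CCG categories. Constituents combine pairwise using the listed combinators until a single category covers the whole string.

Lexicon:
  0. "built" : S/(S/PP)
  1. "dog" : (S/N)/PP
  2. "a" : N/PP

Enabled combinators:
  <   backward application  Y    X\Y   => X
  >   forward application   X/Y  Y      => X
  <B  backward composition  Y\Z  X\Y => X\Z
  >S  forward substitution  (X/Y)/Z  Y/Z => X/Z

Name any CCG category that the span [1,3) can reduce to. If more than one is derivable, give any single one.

S/PP

[0,3] S   >
  [0,1] "built" : S/(S/PP)
  [1,3] S/PP   >S
    [1,2] "dog" : (S/N)/PP
    [2,3] "a" : N/PP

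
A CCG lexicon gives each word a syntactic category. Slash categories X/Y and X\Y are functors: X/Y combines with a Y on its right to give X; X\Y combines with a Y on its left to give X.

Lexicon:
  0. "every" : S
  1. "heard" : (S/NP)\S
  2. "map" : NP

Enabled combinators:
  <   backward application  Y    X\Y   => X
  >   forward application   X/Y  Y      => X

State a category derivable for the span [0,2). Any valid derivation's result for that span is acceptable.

S/NP

[0,3] S   >
  [0,2] S/NP   <
    [0,1] "every" : S
    [1,2] "heard" : (S/NP)\S
  [2,3] "map" : NP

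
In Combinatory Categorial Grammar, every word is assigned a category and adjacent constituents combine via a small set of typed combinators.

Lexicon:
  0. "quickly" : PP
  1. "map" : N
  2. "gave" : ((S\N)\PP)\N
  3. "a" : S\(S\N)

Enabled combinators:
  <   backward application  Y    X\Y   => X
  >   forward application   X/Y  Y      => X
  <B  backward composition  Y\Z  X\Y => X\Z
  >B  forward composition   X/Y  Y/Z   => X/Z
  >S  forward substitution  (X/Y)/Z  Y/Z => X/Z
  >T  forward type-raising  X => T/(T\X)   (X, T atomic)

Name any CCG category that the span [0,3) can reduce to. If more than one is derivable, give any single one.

[0,4] S   <
  [0,3] S\N   <
    [0,1] "quickly" : PP
    [1,3] (S\N)\PP   <
      [1,2] "map" : N
      [2,3] "gave" : ((S\N)\PP)\N
  [3,4] "a" : S\(S\N)

S\N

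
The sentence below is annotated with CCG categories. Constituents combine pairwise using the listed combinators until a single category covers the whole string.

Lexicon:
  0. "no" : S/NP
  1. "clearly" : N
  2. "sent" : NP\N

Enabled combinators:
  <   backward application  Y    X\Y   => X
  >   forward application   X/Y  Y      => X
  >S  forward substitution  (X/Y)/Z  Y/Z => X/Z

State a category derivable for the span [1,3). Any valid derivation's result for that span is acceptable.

[0,3] S   >
  [0,1] "no" : S/NP
  [1,3] NP   <
    [1,2] "clearly" : N
    [2,3] "sent" : NP\N

NP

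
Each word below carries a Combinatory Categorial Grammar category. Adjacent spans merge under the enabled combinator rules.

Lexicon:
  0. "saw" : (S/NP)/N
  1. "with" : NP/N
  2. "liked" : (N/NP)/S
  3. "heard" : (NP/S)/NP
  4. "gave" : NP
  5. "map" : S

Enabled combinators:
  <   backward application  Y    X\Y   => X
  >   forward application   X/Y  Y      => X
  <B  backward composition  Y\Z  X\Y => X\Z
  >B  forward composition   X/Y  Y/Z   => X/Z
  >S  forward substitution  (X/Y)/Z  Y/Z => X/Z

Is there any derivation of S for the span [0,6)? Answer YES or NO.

YES

[0,6] S   >
  [0,2] S/N   >S
    [0,1] "saw" : (S/NP)/N
    [1,2] "with" : NP/N
  [2,6] N   >
    [2,5] N/S   >S
      [2,3] "liked" : (N/NP)/S
      [3,5] NP/S   >
        [3,4] "heard" : (NP/S)/NP
        [4,5] "gave" : NP
    [5,6] "map" : S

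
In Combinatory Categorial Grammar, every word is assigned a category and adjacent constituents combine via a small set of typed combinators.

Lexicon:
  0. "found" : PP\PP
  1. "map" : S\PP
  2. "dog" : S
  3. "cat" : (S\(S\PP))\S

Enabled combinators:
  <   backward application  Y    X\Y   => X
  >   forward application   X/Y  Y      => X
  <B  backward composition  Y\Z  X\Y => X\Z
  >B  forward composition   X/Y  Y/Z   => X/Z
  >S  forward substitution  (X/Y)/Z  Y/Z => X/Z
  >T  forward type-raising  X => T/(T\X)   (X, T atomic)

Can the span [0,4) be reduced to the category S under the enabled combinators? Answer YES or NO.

[0,4] S   <
  [0,2] S\PP   <B
    [0,1] "found" : PP\PP
    [1,2] "map" : S\PP
  [2,4] S\(S\PP)   <
    [2,3] "dog" : S
    [3,4] "cat" : (S\(S\PP))\S

YES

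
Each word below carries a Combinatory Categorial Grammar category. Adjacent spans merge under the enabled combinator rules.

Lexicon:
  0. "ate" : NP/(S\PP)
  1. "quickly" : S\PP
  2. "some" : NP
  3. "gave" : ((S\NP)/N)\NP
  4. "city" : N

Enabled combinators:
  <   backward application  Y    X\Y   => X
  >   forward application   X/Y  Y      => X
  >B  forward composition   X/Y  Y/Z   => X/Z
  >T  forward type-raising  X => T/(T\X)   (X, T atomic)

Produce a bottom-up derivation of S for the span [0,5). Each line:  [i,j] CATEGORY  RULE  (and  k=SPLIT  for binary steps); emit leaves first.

[0,5] S   <
  [0,2] NP   >
    [0,1] "ate" : NP/(S\PP)
    [1,2] "quickly" : S\PP
  [2,5] S\NP   >
    [2,4] (S\NP)/N   <
      [2,3] "some" : NP
      [3,4] "gave" : ((S\NP)/N)\NP
    [4,5] "city" : N

[0,1] NP/(S\PP)  lex  "ate"
[1,2] S\PP  lex  "quickly"
[0,2] NP  >  k=1
[2,3] NP  lex  "some"
[3,4] ((S\NP)/N)\NP  lex  "gave"
[2,4] (S\NP)/N  <  k=3
[4,5] N  lex  "city"
[2,5] S\NP  >  k=4
[0,5] S  <  k=2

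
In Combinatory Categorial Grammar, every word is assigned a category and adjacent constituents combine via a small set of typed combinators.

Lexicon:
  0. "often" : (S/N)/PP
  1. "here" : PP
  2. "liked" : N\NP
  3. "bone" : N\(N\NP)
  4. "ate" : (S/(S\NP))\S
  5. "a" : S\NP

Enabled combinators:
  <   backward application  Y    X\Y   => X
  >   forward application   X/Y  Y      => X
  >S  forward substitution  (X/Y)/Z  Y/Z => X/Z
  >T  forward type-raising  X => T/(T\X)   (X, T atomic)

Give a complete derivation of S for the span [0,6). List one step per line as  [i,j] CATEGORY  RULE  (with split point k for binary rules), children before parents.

[0,1] (S/N)/PP  lex  "often"
[1,2] PP  lex  "here"
[0,2] S/N  >  k=1
[2,3] N\NP  lex  "liked"
[3,4] N\(N\NP)  lex  "bone"
[2,4] N  <  k=3
[0,4] S  >  k=2
[4,5] (S/(S\NP))\S  lex  "ate"
[0,5] S/(S\NP)  <  k=4
[5,6] S\NP  lex  "a"
[0,6] S  >  k=5

[0,6] S   >
  [0,5] S/(S\NP)   <
    [0,4] S   >
      [0,2] S/N   >
        [0,1] "often" : (S/N)/PP
        [1,2] "here" : PP
      [2,4] N   <
        [2,3] "liked" : N\NP
        [3,4] "bone" : N\(N\NP)
    [4,5] "ate" : (S/(S\NP))\S
  [5,6] "a" : S\NP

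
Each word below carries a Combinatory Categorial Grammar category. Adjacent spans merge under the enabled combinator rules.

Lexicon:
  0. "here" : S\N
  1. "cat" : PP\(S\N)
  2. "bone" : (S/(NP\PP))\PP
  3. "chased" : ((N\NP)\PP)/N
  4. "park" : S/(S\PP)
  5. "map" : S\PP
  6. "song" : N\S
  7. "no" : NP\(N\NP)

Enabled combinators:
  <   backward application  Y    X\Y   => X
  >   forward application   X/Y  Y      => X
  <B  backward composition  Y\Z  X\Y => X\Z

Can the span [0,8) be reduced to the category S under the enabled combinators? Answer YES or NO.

YES

[0,8] S   >
  [0,3] S/(NP\PP)   <
    [0,2] PP   <
      [0,1] "here" : S\N
      [1,2] "cat" : PP\(S\N)
    [2,3] "bone" : (S/(NP\PP))\PP
  [3,8] NP\PP   <B
    [3,7] (N\NP)\PP   >
      [3,4] "chased" : ((N\NP)\PP)/N
      [4,7] N   <
        [4,6] S   >
          [4,5] "park" : S/(S\PP)
          [5,6] "map" : S\PP
        [6,7] "song" : N\S
    [7,8] "no" : NP\(N\NP)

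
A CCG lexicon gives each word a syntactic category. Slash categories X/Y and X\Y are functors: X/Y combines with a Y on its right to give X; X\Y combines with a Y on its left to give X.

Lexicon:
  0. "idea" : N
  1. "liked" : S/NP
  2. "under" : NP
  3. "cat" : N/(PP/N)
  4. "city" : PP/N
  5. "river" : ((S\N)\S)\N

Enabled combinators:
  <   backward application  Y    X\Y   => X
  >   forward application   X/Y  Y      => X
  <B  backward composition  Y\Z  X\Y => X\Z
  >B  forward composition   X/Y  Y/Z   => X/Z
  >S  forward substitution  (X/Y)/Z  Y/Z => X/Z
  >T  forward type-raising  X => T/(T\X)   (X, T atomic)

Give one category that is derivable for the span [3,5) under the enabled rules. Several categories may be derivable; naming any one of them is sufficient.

[0,6] S   <
  [0,1] "idea" : N
  [1,6] S\N   <
    [1,3] S   >
      [1,2] "liked" : S/NP
      [2,3] "under" : NP
    [3,6] (S\N)\S   <
      [3,5] N   >
        [3,4] "cat" : N/(PP/N)
        [4,5] "city" : PP/N
      [5,6] "river" : ((S\N)\S)\N

N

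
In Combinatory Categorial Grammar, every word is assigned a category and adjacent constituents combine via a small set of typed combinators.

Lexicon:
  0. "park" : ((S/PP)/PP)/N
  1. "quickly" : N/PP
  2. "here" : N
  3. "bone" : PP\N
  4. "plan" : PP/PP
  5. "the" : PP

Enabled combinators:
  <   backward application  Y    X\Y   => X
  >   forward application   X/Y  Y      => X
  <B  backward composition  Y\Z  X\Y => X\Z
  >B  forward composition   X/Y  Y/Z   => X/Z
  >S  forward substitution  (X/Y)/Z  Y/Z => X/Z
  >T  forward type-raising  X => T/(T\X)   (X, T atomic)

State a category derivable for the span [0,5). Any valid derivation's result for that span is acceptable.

S/PP

[0,6] S   >
  [0,5] S/PP   >S
    [0,4] (S/PP)/PP   >
      [0,1] "park" : ((S/PP)/PP)/N
      [1,4] N   >
        [1,2] "quickly" : N/PP
        [2,4] PP   >
          [2,3] PP/(PP\N)   >T
            [2,3] "here" : N
          [3,4] "bone" : PP\N
    [4,5] "plan" : PP/PP
  [5,6] "the" : PP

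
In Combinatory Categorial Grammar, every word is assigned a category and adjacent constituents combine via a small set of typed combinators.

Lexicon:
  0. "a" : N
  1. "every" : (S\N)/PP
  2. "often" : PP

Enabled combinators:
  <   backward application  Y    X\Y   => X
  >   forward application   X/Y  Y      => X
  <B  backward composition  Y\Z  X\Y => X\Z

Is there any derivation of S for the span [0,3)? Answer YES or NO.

YES

[0,3] S   <
  [0,1] "a" : N
  [1,3] S\N   >
    [1,2] "every" : (S\N)/PP
    [2,3] "often" : PP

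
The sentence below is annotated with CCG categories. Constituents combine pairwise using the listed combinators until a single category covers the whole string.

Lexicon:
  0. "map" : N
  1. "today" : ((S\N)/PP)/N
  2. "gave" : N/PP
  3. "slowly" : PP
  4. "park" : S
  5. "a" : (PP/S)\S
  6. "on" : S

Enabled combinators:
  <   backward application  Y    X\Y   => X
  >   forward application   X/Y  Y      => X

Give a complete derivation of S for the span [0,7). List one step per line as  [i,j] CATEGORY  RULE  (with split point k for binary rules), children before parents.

[0,1] N  lex  "map"
[1,2] ((S\N)/PP)/N  lex  "today"
[2,3] N/PP  lex  "gave"
[3,4] PP  lex  "slowly"
[2,4] N  >  k=3
[1,4] (S\N)/PP  >  k=2
[4,5] S  lex  "park"
[5,6] (PP/S)\S  lex  "a"
[4,6] PP/S  <  k=5
[6,7] S  lex  "on"
[4,7] PP  >  k=6
[1,7] S\N  >  k=4
[0,7] S  <  k=1

[0,7] S   <
  [0,1] "map" : N
  [1,7] S\N   >
    [1,4] (S\N)/PP   >
      [1,2] "today" : ((S\N)/PP)/N
      [2,4] N   >
        [2,3] "gave" : N/PP
        [3,4] "slowly" : PP
    [4,7] PP   >
      [4,6] PP/S   <
        [4,5] "park" : S
        [5,6] "a" : (PP/S)\S
      [6,7] "on" : S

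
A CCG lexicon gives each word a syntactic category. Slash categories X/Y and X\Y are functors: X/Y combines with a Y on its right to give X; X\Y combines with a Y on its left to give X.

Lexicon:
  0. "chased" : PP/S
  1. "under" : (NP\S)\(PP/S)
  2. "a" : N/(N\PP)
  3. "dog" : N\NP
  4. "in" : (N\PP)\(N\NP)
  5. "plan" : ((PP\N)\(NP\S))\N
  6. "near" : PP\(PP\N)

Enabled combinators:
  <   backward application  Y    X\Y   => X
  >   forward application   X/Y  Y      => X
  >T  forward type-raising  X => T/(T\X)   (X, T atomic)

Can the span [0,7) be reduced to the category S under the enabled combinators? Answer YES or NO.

NO

PP/S (NP\S)\(PP/S) N/(N\PP) N\NP (N\PP)\(N\NP) ((PP\N)\(NP\S))\N PP\(PP\N)
CKY chart[0,7] = {N/(N\PP), NP/(NP\PP), PP, PP/(PP\PP), S/(S\PP)}; S ∉ chart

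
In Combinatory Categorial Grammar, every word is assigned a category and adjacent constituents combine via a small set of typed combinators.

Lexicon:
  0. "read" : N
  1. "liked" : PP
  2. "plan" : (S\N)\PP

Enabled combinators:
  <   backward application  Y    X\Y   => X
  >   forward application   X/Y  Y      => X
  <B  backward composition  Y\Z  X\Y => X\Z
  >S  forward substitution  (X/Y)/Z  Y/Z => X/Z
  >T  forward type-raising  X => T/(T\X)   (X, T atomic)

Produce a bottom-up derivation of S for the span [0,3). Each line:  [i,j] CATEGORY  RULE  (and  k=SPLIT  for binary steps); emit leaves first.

[0,3] S   >
  [0,1] S/(S\N)   >T
    [0,1] "read" : N
  [1,3] S\N   <
    [1,2] "liked" : PP
    [2,3] "plan" : (S\N)\PP

[0,1] N  lex  "read"
[0,1] S/(S\N)  >T
[1,2] PP  lex  "liked"
[2,3] (S\N)\PP  lex  "plan"
[1,3] S\N  <  k=2
[0,3] S  >  k=1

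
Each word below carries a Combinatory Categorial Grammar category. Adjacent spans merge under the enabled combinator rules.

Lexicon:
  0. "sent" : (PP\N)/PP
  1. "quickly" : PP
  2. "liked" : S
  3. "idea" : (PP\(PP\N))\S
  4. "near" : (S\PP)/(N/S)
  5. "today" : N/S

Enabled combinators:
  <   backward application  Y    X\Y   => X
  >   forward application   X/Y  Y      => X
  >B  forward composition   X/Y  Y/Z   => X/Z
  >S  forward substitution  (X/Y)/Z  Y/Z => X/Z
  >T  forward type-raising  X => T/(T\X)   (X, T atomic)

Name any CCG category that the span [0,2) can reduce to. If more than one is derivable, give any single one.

[0,6] S   <
  [0,4] PP   <
    [0,2] PP\N   >
      [0,1] "sent" : (PP\N)/PP
      [1,2] "quickly" : PP
    [2,4] PP\(PP\N)   <
      [2,3] "liked" : S
      [3,4] "idea" : (PP\(PP\N))\S
  [4,6] S\PP   >
    [4,5] "near" : (S\PP)/(N/S)
    [5,6] "today" : N/S

PP\N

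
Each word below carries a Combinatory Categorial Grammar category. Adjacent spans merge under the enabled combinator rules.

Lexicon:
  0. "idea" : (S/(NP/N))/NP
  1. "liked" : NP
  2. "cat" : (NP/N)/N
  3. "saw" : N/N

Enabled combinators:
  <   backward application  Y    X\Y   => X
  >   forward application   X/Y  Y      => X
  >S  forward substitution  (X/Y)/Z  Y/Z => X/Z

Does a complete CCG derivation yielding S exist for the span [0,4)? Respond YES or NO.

YES

[0,4] S   >
  [0,2] S/(NP/N)   >
    [0,1] "idea" : (S/(NP/N))/NP
    [1,2] "liked" : NP
  [2,4] NP/N   >S
    [2,3] "cat" : (NP/N)/N
    [3,4] "saw" : N/N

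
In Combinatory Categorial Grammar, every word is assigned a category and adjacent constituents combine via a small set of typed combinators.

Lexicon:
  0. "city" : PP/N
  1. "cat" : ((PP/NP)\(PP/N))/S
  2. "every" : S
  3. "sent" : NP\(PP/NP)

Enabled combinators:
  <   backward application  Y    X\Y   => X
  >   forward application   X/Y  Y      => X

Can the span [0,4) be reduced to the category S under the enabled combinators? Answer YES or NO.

PP/N ((PP/NP)\(PP/N))/S S NP\(PP/NP)
CKY chart[0,4] = {NP}; S ∉ chart

NO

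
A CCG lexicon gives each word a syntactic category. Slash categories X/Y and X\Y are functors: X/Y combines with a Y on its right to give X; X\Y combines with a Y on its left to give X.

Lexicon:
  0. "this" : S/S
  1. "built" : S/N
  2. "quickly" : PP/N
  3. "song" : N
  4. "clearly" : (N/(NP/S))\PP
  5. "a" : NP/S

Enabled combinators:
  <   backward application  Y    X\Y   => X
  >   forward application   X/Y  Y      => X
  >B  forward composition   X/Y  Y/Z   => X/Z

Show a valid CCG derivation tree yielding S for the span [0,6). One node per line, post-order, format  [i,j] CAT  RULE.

[0,6] S   >
  [0,2] S/N   >B
    [0,1] "this" : S/S
    [1,2] "built" : S/N
  [2,6] N   >
    [2,5] N/(NP/S)   <
      [2,4] PP   >
        [2,3] "quickly" : PP/N
        [3,4] "song" : N
      [4,5] "clearly" : (N/(NP/S))\PP
    [5,6] "a" : NP/S

[0,1] S/S  lex  "this"
[1,2] S/N  lex  "built"
[0,2] S/N  >B  k=1
[2,3] PP/N  lex  "quickly"
[3,4] N  lex  "song"
[2,4] PP  >  k=3
[4,5] (N/(NP/S))\PP  lex  "clearly"
[2,5] N/(NP/S)  <  k=4
[5,6] NP/S  lex  "a"
[2,6] N  >  k=5
[0,6] S  >  k=2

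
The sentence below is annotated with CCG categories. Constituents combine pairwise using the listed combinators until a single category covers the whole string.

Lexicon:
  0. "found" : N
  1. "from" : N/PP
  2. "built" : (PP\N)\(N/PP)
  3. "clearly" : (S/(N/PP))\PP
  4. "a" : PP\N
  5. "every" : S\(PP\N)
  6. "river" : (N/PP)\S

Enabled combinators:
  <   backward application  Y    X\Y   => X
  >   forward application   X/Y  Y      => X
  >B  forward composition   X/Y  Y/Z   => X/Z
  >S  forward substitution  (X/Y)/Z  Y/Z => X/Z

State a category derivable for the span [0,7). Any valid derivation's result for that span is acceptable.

S

[0,7] S   >
  [0,4] S/(N/PP)   <
    [0,3] PP   <
      [0,1] "found" : N
      [1,3] PP\N   <
        [1,2] "from" : N/PP
        [2,3] "built" : (PP\N)\(N/PP)
    [3,4] "clearly" : (S/(N/PP))\PP
  [4,7] N/PP   <
    [4,6] S   <
      [4,5] "a" : PP\N
      [5,6] "every" : S\(PP\N)
    [6,7] "river" : (N/PP)\S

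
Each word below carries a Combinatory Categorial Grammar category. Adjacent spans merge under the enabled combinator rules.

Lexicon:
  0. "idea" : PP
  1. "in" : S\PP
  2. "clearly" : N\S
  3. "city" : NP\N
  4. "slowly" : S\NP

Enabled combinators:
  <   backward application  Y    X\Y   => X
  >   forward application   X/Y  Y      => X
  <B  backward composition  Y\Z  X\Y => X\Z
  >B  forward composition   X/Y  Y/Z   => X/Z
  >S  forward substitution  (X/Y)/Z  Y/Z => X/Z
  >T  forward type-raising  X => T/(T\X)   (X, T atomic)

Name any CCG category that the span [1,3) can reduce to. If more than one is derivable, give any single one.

N\PP

[0,5] S   >
  [0,1] S/(S\PP)   >T
    [0,1] "idea" : PP
  [1,5] S\PP   <B
    [1,3] N\PP   <B
      [1,2] "in" : S\PP
      [2,3] "clearly" : N\S
    [3,5] S\N   <B
      [3,4] "city" : NP\N
      [4,5] "slowly" : S\NP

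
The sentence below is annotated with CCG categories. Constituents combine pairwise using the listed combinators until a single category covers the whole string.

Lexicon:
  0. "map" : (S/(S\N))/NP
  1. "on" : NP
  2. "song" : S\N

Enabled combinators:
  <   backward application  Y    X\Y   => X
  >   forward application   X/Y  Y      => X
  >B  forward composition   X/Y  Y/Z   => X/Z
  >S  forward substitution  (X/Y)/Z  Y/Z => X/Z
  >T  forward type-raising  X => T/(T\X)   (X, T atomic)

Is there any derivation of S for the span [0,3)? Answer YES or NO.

[0,3] S   >
  [0,2] S/(S\N)   >
    [0,1] "map" : (S/(S\N))/NP
    [1,2] "on" : NP
  [2,3] "song" : S\N

YES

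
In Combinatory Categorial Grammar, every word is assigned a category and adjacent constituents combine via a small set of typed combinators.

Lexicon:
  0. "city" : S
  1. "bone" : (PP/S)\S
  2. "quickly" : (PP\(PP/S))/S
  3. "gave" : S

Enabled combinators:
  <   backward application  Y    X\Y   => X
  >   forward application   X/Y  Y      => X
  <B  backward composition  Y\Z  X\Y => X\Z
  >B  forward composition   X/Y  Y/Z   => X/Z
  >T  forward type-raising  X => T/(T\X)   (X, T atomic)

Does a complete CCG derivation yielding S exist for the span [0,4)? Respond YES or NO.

S (PP/S)\S (PP\(PP/S))/S S
CKY chart[0,4] = {N/(N\PP), NP/(NP\PP), PP, PP/(PP\PP), S/(S\PP)}; S ∉ chart

NO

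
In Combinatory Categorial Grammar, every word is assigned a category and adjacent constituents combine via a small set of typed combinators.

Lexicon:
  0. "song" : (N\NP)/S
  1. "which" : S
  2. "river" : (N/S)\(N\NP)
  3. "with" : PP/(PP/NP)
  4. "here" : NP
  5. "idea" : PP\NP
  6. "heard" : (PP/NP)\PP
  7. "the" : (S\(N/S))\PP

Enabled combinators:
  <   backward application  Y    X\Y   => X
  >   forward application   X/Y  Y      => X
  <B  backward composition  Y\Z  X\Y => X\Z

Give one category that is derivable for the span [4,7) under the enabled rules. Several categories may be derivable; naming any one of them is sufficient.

[0,8] S   <
  [0,3] N/S   <
    [0,2] N\NP   >
      [0,1] "song" : (N\NP)/S
      [1,2] "which" : S
    [2,3] "river" : (N/S)\(N\NP)
  [3,8] S\(N/S)   <
    [3,7] PP   >
      [3,4] "with" : PP/(PP/NP)
      [4,7] PP/NP   <
        [4,6] PP   <
          [4,5] "here" : NP
          [5,6] "idea" : PP\NP
        [6,7] "heard" : (PP/NP)\PP
    [7,8] "the" : (S\(N/S))\PP

PP/NP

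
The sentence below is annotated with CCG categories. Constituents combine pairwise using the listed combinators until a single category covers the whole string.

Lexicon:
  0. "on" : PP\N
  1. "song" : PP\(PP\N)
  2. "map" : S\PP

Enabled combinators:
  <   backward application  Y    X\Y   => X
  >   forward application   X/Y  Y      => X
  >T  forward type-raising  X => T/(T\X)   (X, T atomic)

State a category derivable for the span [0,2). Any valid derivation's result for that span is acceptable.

PP

[0,3] S   <
  [0,2] PP   <
    [0,1] "on" : PP\N
    [1,2] "song" : PP\(PP\N)
  [2,3] "map" : S\PP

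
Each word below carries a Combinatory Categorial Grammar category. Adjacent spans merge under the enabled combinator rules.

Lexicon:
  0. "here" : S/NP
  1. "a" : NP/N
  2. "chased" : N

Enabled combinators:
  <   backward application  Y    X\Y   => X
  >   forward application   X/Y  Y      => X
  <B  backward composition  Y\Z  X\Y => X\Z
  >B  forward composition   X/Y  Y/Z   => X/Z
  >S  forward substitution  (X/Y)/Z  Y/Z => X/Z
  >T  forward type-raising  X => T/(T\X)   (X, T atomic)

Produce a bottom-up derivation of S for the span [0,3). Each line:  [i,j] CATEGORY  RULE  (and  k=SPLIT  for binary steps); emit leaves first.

[0,3] S   >
  [0,1] "here" : S/NP
  [1,3] NP   >
    [1,2] "a" : NP/N
    [2,3] "chased" : N

[0,1] S/NP  lex  "here"
[1,2] NP/N  lex  "a"
[2,3] N  lex  "chased"
[1,3] NP  >  k=2
[0,3] S  >  k=1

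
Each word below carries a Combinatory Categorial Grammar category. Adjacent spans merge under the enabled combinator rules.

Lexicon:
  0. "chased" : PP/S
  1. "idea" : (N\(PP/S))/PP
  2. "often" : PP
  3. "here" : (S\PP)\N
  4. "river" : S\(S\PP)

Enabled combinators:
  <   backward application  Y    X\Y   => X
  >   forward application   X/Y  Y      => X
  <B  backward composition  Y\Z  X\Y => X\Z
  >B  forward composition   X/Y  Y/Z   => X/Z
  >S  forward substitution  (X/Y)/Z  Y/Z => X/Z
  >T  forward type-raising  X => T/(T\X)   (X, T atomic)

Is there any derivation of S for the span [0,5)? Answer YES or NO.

YES

[0,5] S   <
  [0,4] S\PP   <
    [0,3] N   <
      [0,1] "chased" : PP/S
      [1,3] N\(PP/S)   >
        [1,2] "idea" : (N\(PP/S))/PP
        [2,3] "often" : PP
    [3,4] "here" : (S\PP)\N
  [4,5] "river" : S\(S\PP)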